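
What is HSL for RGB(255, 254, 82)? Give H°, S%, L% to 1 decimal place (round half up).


Normalize: R'=255/255≈1.0000, G'=254/255≈0.9961, B'=82/255≈0.3216
Max=255/255, Min=82/255, Δ=Max-Min=173/255
L = (Max+Min)/2 = (255+82)/510 = 337/510 = 0.66078… → L = 66.1%
L > 0.5 → S = Δ/(2-Max-Min) = 173/(510-255-82) = 173/173 = 1 → S = 100.0%
(the 1/255 factors cancel in S and H, so raw channel differences can be used)
Max is R' → H = 60 × (((G-B)/Δ) mod 6) = 60 × (((254-82)/173) mod 6)
  172/173 = 0.9942…
  H = 60 × 0.9942… = 59.653…° → H = 59.7°
= HSL(59.7°, 100.0%, 66.1%)


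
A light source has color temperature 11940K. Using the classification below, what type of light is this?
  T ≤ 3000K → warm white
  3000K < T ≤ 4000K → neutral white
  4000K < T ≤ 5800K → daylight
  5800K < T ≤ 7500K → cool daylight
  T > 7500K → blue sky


Temperature: 11940K
11940K > 7500K → blue sky
Classification: blue sky


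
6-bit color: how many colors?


Colors = 2^bits = 2^6
= 64 colors


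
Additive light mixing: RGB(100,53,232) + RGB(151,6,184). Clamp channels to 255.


Additive: each channel = min(255, C₁+C₂)
R: 100+151 = 251 → 251
G: 53+6 = 59 → 59
B: 232+184 = 416 → 255
= RGB(251, 59, 255)


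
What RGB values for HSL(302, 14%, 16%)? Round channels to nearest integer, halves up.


H=302°, S=0.14, L=0.16
C = (1-|2L-1|)×S = (1-|-0.68|)×0.14 = 0.0448
H' = H/60 = 302/60 ≈ 5.0333; X = C×(1-|H' mod 2 - 1|) ≈ 0.0433
m = L - C/2 = 0.16 - 0.0224 = 0.1376
Sector ⌊H'⌋ = 5 → (R',G',B') = (0.0448, 0.0, ≈0.0433)
RGB = ((R'+m)×255, (G'+m)×255, (B'+m)×255) = (46.512, 35.088, 46.1312)
Round half up → RGB(47, 35, 46)


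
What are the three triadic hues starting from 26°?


Triadic: equally spaced at 120° intervals
H1 = 26°
H2 = (26 + 120) mod 360 = 146°
H3 = (26 + 240) mod 360 = 266°
Triadic = 26°, 146°, 266°


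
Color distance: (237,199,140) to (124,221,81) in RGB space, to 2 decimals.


d = √[(R₁-R₂)² + (G₁-G₂)² + (B₁-B₂)²]
d = √[(237-124)² + (199-221)² + (140-81)²]
d = √[12769 + 484 + 3481]
d = √16734
d ≈ 129.36


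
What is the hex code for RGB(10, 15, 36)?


R = 10 → 0A (hex)
G = 15 → 0F (hex)
B = 36 → 24 (hex)
Hex = #0A0F24


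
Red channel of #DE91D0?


Color: #DE91D0
R = DE = 222
G = 91 = 145
B = D0 = 208
Red = 222


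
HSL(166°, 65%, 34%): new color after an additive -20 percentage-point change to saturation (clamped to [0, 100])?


Original S = 65%
Adjustment = -20 percentage points
New S = 65 + (-20) = 45
Clamp to [0, 100] → 45
= HSL(166°, 45%, 34%)


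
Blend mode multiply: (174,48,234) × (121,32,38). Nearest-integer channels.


Multiply: C = A×B/255, rounded to nearest integer
R: 174×121/255 = 21054/255 ≈ 82.565 → 83
G: 48×32/255 = 1536/255 ≈ 6.024 → 6
B: 234×38/255 = 8892/255 ≈ 34.871 → 35
= RGB(83, 6, 35)


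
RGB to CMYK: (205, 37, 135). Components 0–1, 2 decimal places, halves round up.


R'=205/255≈0.8039, G'=37/255≈0.1451, B'=135/255≈0.5294
K = 1 - max(R',G',B') = 1 - 205/255 = 50/255 = 0.19607… → 0.20
(1-R'-K)/(1-K) simplifies to (max-R)/max with max = 205:
C = (205-205)/205 = 0/205 = 0 → 0.00
M = (205-37)/205 = 168/205 = 0.81951… → 0.82
Y = (205-135)/205 = 70/205 = 0.34146… → 0.34
= CMYK(0.00, 0.82, 0.34, 0.20)


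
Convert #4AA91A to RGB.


4A → 74 (R)
A9 → 169 (G)
1A → 26 (B)
= RGB(74, 169, 26)


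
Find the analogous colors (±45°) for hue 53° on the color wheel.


Base hue: 53°
Left analog: (53 - 45) mod 360 = 8°
Right analog: (53 + 45) mod 360 = 98°
Analogous hues = 8° and 98°


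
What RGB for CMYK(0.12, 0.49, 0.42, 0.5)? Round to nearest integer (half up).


R = 255 × (1-C) × (1-K) = 255 × 0.88 × 0.50 = 112.2 → 112
G = 255 × (1-M) × (1-K) = 255 × 0.51 × 0.50 = 65.025 → 65
B = 255 × (1-Y) × (1-K) = 255 × 0.58 × 0.50 = 73.95 → 74
= RGB(112, 65, 74)


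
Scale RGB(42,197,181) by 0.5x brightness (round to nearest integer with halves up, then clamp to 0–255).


Multiply each channel by 0.5, round half up, clamp to [0, 255]
R: 42×0.5 = 21
G: 197×0.5 = 98.5 → round → 99
B: 181×0.5 = 90.5 → round → 91
= RGB(21, 99, 91)


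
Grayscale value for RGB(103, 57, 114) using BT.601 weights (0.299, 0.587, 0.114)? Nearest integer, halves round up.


Gray = 0.299×R + 0.587×G + 0.114×B
Gray = 0.299×103 + 0.587×57 + 0.114×114
Gray = 30.797 + 33.459 + 12.996
Gray = 77.252 → round half up → 77
Gray = 77


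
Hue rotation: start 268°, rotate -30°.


New hue = (H + rotation) mod 360
New hue = (268 -30) mod 360
= 238 mod 360
= 238°


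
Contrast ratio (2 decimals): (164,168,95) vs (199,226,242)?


Linearize each sRGB channel c=v/255: c/12.92 if c ≤ 0.04045 else ((c+0.055)/1.055)^2.4
L = 0.2126×R_lin + 0.7152×G_lin + 0.0722×B_lin
Color 1 (164,168,95):
  R=164: 164/255≈0.6431 > 0.04045 → ((0.6431+0.055)/1.055)^2.4 ≈ 0.37124
  G=168: 168/255≈0.6588 > 0.04045 → ((0.6588+0.055)/1.055)^2.4 ≈ 0.39157
  B=95: 95/255≈0.3725 > 0.04045 → ((0.3725+0.055)/1.055)^2.4 ≈ 0.11444
  L1 = 0.2126×0.37124 + 0.7152×0.39157 + 0.0722×0.11444 ≈ 0.36724
Color 2 (199,226,242):
  R=199: 199/255≈0.7804 > 0.04045 → ((0.7804+0.055)/1.055)^2.4 ≈ 0.57112
  G=226: 226/255≈0.8863 > 0.04045 → ((0.8863+0.055)/1.055)^2.4 ≈ 0.76052
  B=242: 242/255≈0.9490 > 0.04045 → ((0.9490+0.055)/1.055)^2.4 ≈ 0.88792
  L2 = 0.2126×0.57112 + 0.7152×0.76052 + 0.0722×0.88792 ≈ 0.72946
Lighter = 0.72946, Darker = 0.36724
Ratio = (L_lighter + 0.05) / (L_darker + 0.05)
Ratio = (0.72946 + 0.05) / (0.36724 + 0.05) = 0.77946 / 0.41724 ≈ 1.8681
Ratio ≈ 1.87:1


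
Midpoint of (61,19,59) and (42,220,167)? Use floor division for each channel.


Midpoint: each channel = ⌊(C₁+C₂)/2⌋
R: ⌊(61+42)/2⌋ = 51
G: ⌊(19+220)/2⌋ = 119
B: ⌊(59+167)/2⌋ = 113
= RGB(51, 119, 113)


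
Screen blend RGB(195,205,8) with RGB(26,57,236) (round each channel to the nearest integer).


Screen: C = 255 - (255-A)×(255-B)/255, rounded to nearest integer
R: 255 - (255-195)×(255-26)/255 = 255 - 13740/255 ≈ 255 - 53.882 = 201.118 → 201
G: 255 - (255-205)×(255-57)/255 = 255 - 9900/255 ≈ 255 - 38.824 = 216.176 → 216
B: 255 - (255-8)×(255-236)/255 = 255 - 4693/255 ≈ 255 - 18.404 = 236.596 → 237
= RGB(201, 216, 237)


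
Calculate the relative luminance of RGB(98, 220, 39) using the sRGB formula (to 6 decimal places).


Linearize each channel (sRGB transfer function): c = v/255; c_lin = c/12.92 if c ≤ 0.04045, else ((c+0.055)/1.055)^2.4
  R: 98/255 ≈ 0.384314 > 0.04045 → ((0.384314+0.055)/1.055)^2.4 ≈ 0.122139
  G: 220/255 ≈ 0.862745 > 0.04045 → ((0.862745+0.055)/1.055)^2.4 ≈ 0.715694
  B: 39/255 ≈ 0.152941 > 0.04045 → ((0.152941+0.055)/1.055)^2.4 ≈ 0.020289
R_lin = 0.122139, G_lin = 0.715694, B_lin = 0.020289
L = 0.2126×R + 0.7152×G + 0.0722×B
L = 0.2126×0.122139 + 0.7152×0.715694 + 0.0722×0.020289
L ≈ 0.539296


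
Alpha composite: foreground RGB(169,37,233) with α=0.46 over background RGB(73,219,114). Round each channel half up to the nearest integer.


C = α×F + (1-α)×B, with 1-α = 0.54
R: 0.46×169 + 0.54×73 = 77.74 + 39.42 = 117.16 → 117
G: 0.46×37 + 0.54×219 = 17.02 + 118.26 = 135.28 → 135
B: 0.46×233 + 0.54×114 = 107.18 + 61.56 = 168.74 → 169
= RGB(117, 135, 169)


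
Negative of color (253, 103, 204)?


Invert: (255-R, 255-G, 255-B)
R: 255-253 = 2
G: 255-103 = 152
B: 255-204 = 51
= RGB(2, 152, 51)


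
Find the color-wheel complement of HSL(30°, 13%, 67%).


Complement = opposite side of color wheel = hue + 180°
H' = (30 + 180) mod 360 = 210°
S and L unchanged.
= HSL(210°, 13%, 67%)


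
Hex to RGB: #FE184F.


FE → 254 (R)
18 → 24 (G)
4F → 79 (B)
= RGB(254, 24, 79)


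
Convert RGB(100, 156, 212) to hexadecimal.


R = 100 → 64 (hex)
G = 156 → 9C (hex)
B = 212 → D4 (hex)
Hex = #649CD4


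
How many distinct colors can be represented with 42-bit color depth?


Colors = 2^bits = 2^42
= 4,398,046,511,104 colors


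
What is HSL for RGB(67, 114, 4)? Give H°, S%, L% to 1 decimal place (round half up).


Normalize: R'=67/255≈0.2627, G'=114/255≈0.4471, B'=4/255≈0.0157
Max=114/255, Min=4/255, Δ=Max-Min=110/255
L = (Max+Min)/2 = (114+4)/510 = 118/510 = 0.23137… → L = 23.1%
L ≤ 0.5 → S = Δ/(Max+Min) = 110/(114+4) = 110/118 = 0.93220… → S = 93.2%
(the 1/255 factors cancel in S and H, so raw channel differences can be used)
Max is G' → H = 60 × ((B-R)/Δ + 2) = 60 × ((4-67)/110 + 2)
  -63/110 + 2 = -0.5727… + 2 = 1.4272…
  H = 60 × 1.4272… = 85.636…° → H = 85.6°
= HSL(85.6°, 93.2%, 23.1%)


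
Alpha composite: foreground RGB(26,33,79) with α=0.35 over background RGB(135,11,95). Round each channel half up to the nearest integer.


C = α×F + (1-α)×B, with 1-α = 0.65
R: 0.35×26 + 0.65×135 = 9.10 + 87.75 = 96.85 → 97
G: 0.35×33 + 0.65×11 = 11.55 + 7.15 = 18.70 → 19
B: 0.35×79 + 0.65×95 = 27.65 + 61.75 = 89.40 → 89
= RGB(97, 19, 89)


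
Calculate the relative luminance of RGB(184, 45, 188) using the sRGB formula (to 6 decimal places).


Linearize each channel (sRGB transfer function): c = v/255; c_lin = c/12.92 if c ≤ 0.04045, else ((c+0.055)/1.055)^2.4
  R: 184/255 ≈ 0.721569 > 0.04045 → ((0.721569+0.055)/1.055)^2.4 ≈ 0.479320
  G: 45/255 ≈ 0.176471 > 0.04045 → ((0.176471+0.055)/1.055)^2.4 ≈ 0.026241
  B: 188/255 ≈ 0.737255 > 0.04045 → ((0.737255+0.055)/1.055)^2.4 ≈ 0.502886
R_lin = 0.479320, G_lin = 0.026241, B_lin = 0.502886
L = 0.2126×R + 0.7152×G + 0.0722×B
L = 0.2126×0.479320 + 0.7152×0.026241 + 0.0722×0.502886
L ≈ 0.156980


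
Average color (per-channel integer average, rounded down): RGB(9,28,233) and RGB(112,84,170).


Midpoint: each channel = ⌊(C₁+C₂)/2⌋
R: ⌊(9+112)/2⌋ = 60
G: ⌊(28+84)/2⌋ = 56
B: ⌊(233+170)/2⌋ = 201
= RGB(60, 56, 201)


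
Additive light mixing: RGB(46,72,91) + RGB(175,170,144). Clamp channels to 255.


Additive: each channel = min(255, C₁+C₂)
R: 46+175 = 221 → 221
G: 72+170 = 242 → 242
B: 91+144 = 235 → 235
= RGB(221, 242, 235)


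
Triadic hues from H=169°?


Triadic: equally spaced at 120° intervals
H1 = 169°
H2 = (169 + 120) mod 360 = 289°
H3 = (169 + 240) mod 360 = 49°
Triadic = 169°, 289°, 49°


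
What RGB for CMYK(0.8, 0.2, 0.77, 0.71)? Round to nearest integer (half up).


R = 255 × (1-C) × (1-K) = 255 × 0.20 × 0.29 = 14.79 → 15
G = 255 × (1-M) × (1-K) = 255 × 0.80 × 0.29 = 59.16 → 59
B = 255 × (1-Y) × (1-K) = 255 × 0.23 × 0.29 = 17.0085 → 17
= RGB(15, 59, 17)


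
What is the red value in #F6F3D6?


Color: #F6F3D6
R = F6 = 246
G = F3 = 243
B = D6 = 214
Red = 246


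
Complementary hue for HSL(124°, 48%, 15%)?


Complement = opposite side of color wheel = hue + 180°
H' = (124 + 180) mod 360 = 304°
S and L unchanged.
= HSL(304°, 48%, 15%)


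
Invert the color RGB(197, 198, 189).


Invert: (255-R, 255-G, 255-B)
R: 255-197 = 58
G: 255-198 = 57
B: 255-189 = 66
= RGB(58, 57, 66)


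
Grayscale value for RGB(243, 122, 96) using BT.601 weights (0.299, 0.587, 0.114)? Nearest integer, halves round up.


Gray = 0.299×R + 0.587×G + 0.114×B
Gray = 0.299×243 + 0.587×122 + 0.114×96
Gray = 72.657 + 71.614 + 10.944
Gray = 155.215 → round half up → 155
Gray = 155


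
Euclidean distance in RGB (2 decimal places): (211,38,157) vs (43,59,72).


d = √[(R₁-R₂)² + (G₁-G₂)² + (B₁-B₂)²]
d = √[(211-43)² + (38-59)² + (157-72)²]
d = √[28224 + 441 + 7225]
d = √35890
d ≈ 189.45


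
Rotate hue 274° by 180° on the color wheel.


New hue = (H + rotation) mod 360
New hue = (274 + 180) mod 360
= 454 mod 360
= 94°


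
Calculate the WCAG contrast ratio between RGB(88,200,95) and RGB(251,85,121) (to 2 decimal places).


Linearize each sRGB channel c=v/255: c/12.92 if c ≤ 0.04045 else ((c+0.055)/1.055)^2.4
L = 0.2126×R_lin + 0.7152×G_lin + 0.0722×B_lin
Color 1 (88,200,95):
  R=88: 88/255≈0.3451 > 0.04045 → ((0.3451+0.055)/1.055)^2.4 ≈ 0.09759
  G=200: 200/255≈0.7843 > 0.04045 → ((0.7843+0.055)/1.055)^2.4 ≈ 0.57758
  B=95: 95/255≈0.3725 > 0.04045 → ((0.3725+0.055)/1.055)^2.4 ≈ 0.11444
  L1 = 0.2126×0.09759 + 0.7152×0.57758 + 0.0722×0.11444 ≈ 0.44209
Color 2 (251,85,121):
  R=251: 251/255≈0.9843 > 0.04045 → ((0.9843+0.055)/1.055)^2.4 ≈ 0.96469
  G=85: 85/255≈0.3333 > 0.04045 → ((0.3333+0.055)/1.055)^2.4 ≈ 0.09084
  B=121: 121/255≈0.4745 > 0.04045 → ((0.4745+0.055)/1.055)^2.4 ≈ 0.19120
  L2 = 0.2126×0.96469 + 0.7152×0.09084 + 0.0722×0.19120 ≈ 0.28387
Lighter = 0.44209, Darker = 0.28387
Ratio = (L_lighter + 0.05) / (L_darker + 0.05)
Ratio = (0.44209 + 0.05) / (0.28387 + 0.05) = 0.49209 / 0.33387 ≈ 1.4739
Ratio ≈ 1.47:1


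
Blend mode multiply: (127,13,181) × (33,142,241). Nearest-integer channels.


Multiply: C = A×B/255, rounded to nearest integer
R: 127×33/255 = 4191/255 ≈ 16.435 → 16
G: 13×142/255 = 1846/255 ≈ 7.239 → 7
B: 181×241/255 = 43621/255 ≈ 171.063 → 171
= RGB(16, 7, 171)


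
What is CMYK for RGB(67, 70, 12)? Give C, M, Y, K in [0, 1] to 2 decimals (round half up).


R'=67/255≈0.2627, G'=70/255≈0.2745, B'=12/255≈0.0471
K = 1 - max(R',G',B') = 1 - 70/255 = 185/255 = 0.72549… → 0.73
(1-R'-K)/(1-K) simplifies to (max-R)/max with max = 70:
C = (70-67)/70 = 3/70 = 0.04285… → 0.04
M = (70-70)/70 = 0/70 = 0 → 0.00
Y = (70-12)/70 = 58/70 = 0.82857… → 0.83
= CMYK(0.04, 0.00, 0.83, 0.73)


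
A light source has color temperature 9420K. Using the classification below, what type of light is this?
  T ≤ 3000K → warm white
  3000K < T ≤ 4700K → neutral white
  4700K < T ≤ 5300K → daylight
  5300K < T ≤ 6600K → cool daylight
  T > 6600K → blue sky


Temperature: 9420K
9420K > 6600K → blue sky
Classification: blue sky


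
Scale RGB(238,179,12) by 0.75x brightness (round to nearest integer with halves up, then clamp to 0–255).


Multiply each channel by 0.75, round half up, clamp to [0, 255]
R: 238×0.75 = 178.5 → round → 179
G: 179×0.75 = 134.25 → round → 134
B: 12×0.75 = 9
= RGB(179, 134, 9)


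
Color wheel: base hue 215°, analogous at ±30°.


Base hue: 215°
Left analog: (215 - 30) mod 360 = 185°
Right analog: (215 + 30) mod 360 = 245°
Analogous hues = 185° and 245°


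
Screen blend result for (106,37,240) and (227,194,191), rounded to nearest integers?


Screen: C = 255 - (255-A)×(255-B)/255, rounded to nearest integer
R: 255 - (255-106)×(255-227)/255 = 255 - 4172/255 ≈ 255 - 16.361 = 238.639 → 239
G: 255 - (255-37)×(255-194)/255 = 255 - 13298/255 ≈ 255 - 52.149 = 202.851 → 203
B: 255 - (255-240)×(255-191)/255 = 255 - 960/255 ≈ 255 - 3.765 = 251.235 → 251
= RGB(239, 203, 251)


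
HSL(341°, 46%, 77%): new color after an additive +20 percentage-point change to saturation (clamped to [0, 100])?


Original S = 46%
Adjustment = +20 percentage points
New S = 46 + (20) = 66
Clamp to [0, 100] → 66
= HSL(341°, 66%, 77%)


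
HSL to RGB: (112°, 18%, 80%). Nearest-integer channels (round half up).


H=112°, S=0.18, L=0.80
C = (1-|2L-1|)×S = (1-|0.60|)×0.18 = 0.072
H' = H/60 = 112/60 ≈ 1.8667; X = C×(1-|H' mod 2 - 1|) = 0.0096
m = L - C/2 = 0.80 - 0.036 = 0.764
Sector ⌊H'⌋ = 1 → (R',G',B') = (0.0096, 0.072, 0.0)
RGB = ((R'+m)×255, (G'+m)×255, (B'+m)×255) = (197.268, 213.18, 194.82)
Round half up → RGB(197, 213, 195)


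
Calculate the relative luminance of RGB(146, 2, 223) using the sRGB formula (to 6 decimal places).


Linearize each channel (sRGB transfer function): c = v/255; c_lin = c/12.92 if c ≤ 0.04045, else ((c+0.055)/1.055)^2.4
  R: 146/255 ≈ 0.572549 > 0.04045 → ((0.572549+0.055)/1.055)^2.4 ≈ 0.287441
  G: 2/255 ≈ 0.007843 ≤ 0.04045 → 0.007843/12.92 ≈ 0.000607
  B: 223/255 ≈ 0.874510 > 0.04045 → ((0.874510+0.055)/1.055)^2.4 ≈ 0.737910
R_lin = 0.287441, G_lin = 0.000607, B_lin = 0.737910
L = 0.2126×R + 0.7152×G + 0.0722×B
L = 0.2126×0.287441 + 0.7152×0.000607 + 0.0722×0.737910
L ≈ 0.114821


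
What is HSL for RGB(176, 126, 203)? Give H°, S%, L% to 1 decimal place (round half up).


Normalize: R'=176/255≈0.6902, G'=126/255≈0.4941, B'=203/255≈0.7961
Max=203/255, Min=126/255, Δ=Max-Min=77/255
L = (Max+Min)/2 = (203+126)/510 = 329/510 = 0.64509… → L = 64.5%
L > 0.5 → S = Δ/(2-Max-Min) = 77/(510-203-126) = 77/181 = 0.42541… → S = 42.5%
(the 1/255 factors cancel in S and H, so raw channel differences can be used)
Max is B' → H = 60 × ((R-G)/Δ + 4) = 60 × ((176-126)/77 + 4)
  50/77 + 4 = 0.6493… + 4 = 4.6493…
  H = 60 × 4.6493… = 278.961…° → H = 279.0°
= HSL(279.0°, 42.5%, 64.5%)


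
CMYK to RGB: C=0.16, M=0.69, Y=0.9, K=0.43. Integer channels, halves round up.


R = 255 × (1-C) × (1-K) = 255 × 0.84 × 0.57 = 122.094 → 122
G = 255 × (1-M) × (1-K) = 255 × 0.31 × 0.57 = 45.0585 → 45
B = 255 × (1-Y) × (1-K) = 255 × 0.10 × 0.57 = 14.535 → 15
= RGB(122, 45, 15)


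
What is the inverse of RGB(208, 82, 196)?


Invert: (255-R, 255-G, 255-B)
R: 255-208 = 47
G: 255-82 = 173
B: 255-196 = 59
= RGB(47, 173, 59)


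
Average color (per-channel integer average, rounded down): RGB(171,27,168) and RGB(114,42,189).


Midpoint: each channel = ⌊(C₁+C₂)/2⌋
R: ⌊(171+114)/2⌋ = 142
G: ⌊(27+42)/2⌋ = 34
B: ⌊(168+189)/2⌋ = 178
= RGB(142, 34, 178)


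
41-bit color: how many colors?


Colors = 2^bits = 2^41
= 2,199,023,255,552 colors


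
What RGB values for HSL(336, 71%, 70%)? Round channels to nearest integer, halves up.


H=336°, S=0.71, L=0.70
C = (1-|2L-1|)×S = (1-|0.40|)×0.71 = 0.426
H' = H/60 = 336/60 ≈ 5.6000; X = C×(1-|H' mod 2 - 1|) = 0.1704
m = L - C/2 = 0.70 - 0.213 = 0.487
Sector ⌊H'⌋ = 5 → (R',G',B') = (0.426, 0.0, 0.1704)
RGB = ((R'+m)×255, (G'+m)×255, (B'+m)×255) = (232.815, 124.185, 167.637)
Round half up → RGB(233, 124, 168)


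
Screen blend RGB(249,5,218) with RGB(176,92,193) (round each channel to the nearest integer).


Screen: C = 255 - (255-A)×(255-B)/255, rounded to nearest integer
R: 255 - (255-249)×(255-176)/255 = 255 - 474/255 ≈ 255 - 1.859 = 253.141 → 253
G: 255 - (255-5)×(255-92)/255 = 255 - 40750/255 ≈ 255 - 159.804 = 95.196 → 95
B: 255 - (255-218)×(255-193)/255 = 255 - 2294/255 ≈ 255 - 8.996 = 246.004 → 246
= RGB(253, 95, 246)


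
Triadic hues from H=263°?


Triadic: equally spaced at 120° intervals
H1 = 263°
H2 = (263 + 120) mod 360 = 23°
H3 = (263 + 240) mod 360 = 143°
Triadic = 263°, 23°, 143°


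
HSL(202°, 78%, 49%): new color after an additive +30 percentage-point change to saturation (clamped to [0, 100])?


Original S = 78%
Adjustment = +30 percentage points
New S = 78 + (30) = 108
Clamp to [0, 100] → 100
= HSL(202°, 100%, 49%)


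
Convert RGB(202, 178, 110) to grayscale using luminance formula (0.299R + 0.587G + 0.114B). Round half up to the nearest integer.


Gray = 0.299×R + 0.587×G + 0.114×B
Gray = 0.299×202 + 0.587×178 + 0.114×110
Gray = 60.398 + 104.486 + 12.540
Gray = 177.424 → round half up → 177
Gray = 177


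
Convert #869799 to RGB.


86 → 134 (R)
97 → 151 (G)
99 → 153 (B)
= RGB(134, 151, 153)


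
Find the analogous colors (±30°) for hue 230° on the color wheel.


Base hue: 230°
Left analog: (230 - 30) mod 360 = 200°
Right analog: (230 + 30) mod 360 = 260°
Analogous hues = 200° and 260°


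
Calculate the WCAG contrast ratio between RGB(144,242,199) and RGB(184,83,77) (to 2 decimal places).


Linearize each sRGB channel c=v/255: c/12.92 if c ≤ 0.04045 else ((c+0.055)/1.055)^2.4
L = 0.2126×R_lin + 0.7152×G_lin + 0.0722×B_lin
Color 1 (144,242,199):
  R=144: 144/255≈0.5647 > 0.04045 → ((0.5647+0.055)/1.055)^2.4 ≈ 0.27889
  G=242: 242/255≈0.9490 > 0.04045 → ((0.9490+0.055)/1.055)^2.4 ≈ 0.88792
  B=199: 199/255≈0.7804 > 0.04045 → ((0.7804+0.055)/1.055)^2.4 ≈ 0.57112
  L1 = 0.2126×0.27889 + 0.7152×0.88792 + 0.0722×0.57112 ≈ 0.73557
Color 2 (184,83,77):
  R=184: 184/255≈0.7216 > 0.04045 → ((0.7216+0.055)/1.055)^2.4 ≈ 0.47932
  G=83: 83/255≈0.3255 > 0.04045 → ((0.3255+0.055)/1.055)^2.4 ≈ 0.08650
  B=77: 77/255≈0.3020 > 0.04045 → ((0.3020+0.055)/1.055)^2.4 ≈ 0.07421
  L2 = 0.2126×0.47932 + 0.7152×0.08650 + 0.0722×0.07421 ≈ 0.16913
Lighter = 0.73557, Darker = 0.16913
Ratio = (L_lighter + 0.05) / (L_darker + 0.05)
Ratio = (0.73557 + 0.05) / (0.16913 + 0.05) = 0.78557 / 0.21913 ≈ 3.5850
Ratio ≈ 3.59:1


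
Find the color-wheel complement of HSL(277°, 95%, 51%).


Complement = opposite side of color wheel = hue + 180°
H' = (277 + 180) mod 360 = 97°
S and L unchanged.
= HSL(97°, 95%, 51%)


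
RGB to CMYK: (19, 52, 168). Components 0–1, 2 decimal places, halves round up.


R'=19/255≈0.0745, G'=52/255≈0.2039, B'=168/255≈0.6588
K = 1 - max(R',G',B') = 1 - 168/255 = 87/255 = 0.34117… → 0.34
(1-R'-K)/(1-K) simplifies to (max-R)/max with max = 168:
C = (168-19)/168 = 149/168 = 0.88690… → 0.89
M = (168-52)/168 = 116/168 = 0.69047… → 0.69
Y = (168-168)/168 = 0/168 = 0 → 0.00
= CMYK(0.89, 0.69, 0.00, 0.34)


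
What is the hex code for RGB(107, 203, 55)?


R = 107 → 6B (hex)
G = 203 → CB (hex)
B = 55 → 37 (hex)
Hex = #6BCB37


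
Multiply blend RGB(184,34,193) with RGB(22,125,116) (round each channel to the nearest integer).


Multiply: C = A×B/255, rounded to nearest integer
R: 184×22/255 = 4048/255 ≈ 15.875 → 16
G: 34×125/255 = 4250/255 ≈ 16.667 → 17
B: 193×116/255 = 22388/255 ≈ 87.796 → 88
= RGB(16, 17, 88)


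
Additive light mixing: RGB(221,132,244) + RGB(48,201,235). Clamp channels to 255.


Additive: each channel = min(255, C₁+C₂)
R: 221+48 = 269 → 255
G: 132+201 = 333 → 255
B: 244+235 = 479 → 255
= RGB(255, 255, 255)


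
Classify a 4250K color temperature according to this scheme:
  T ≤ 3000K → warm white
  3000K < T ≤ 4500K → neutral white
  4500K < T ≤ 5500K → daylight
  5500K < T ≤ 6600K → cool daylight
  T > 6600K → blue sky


Temperature: 4250K
3000K < 4250K ≤ 4500K → neutral white
Classification: neutral white


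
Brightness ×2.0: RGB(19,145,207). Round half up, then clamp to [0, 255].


Multiply each channel by 2.0, round half up, clamp to [0, 255]
R: 19×2.0 = 38
G: 145×2.0 = 290 → clamp → 255
B: 207×2.0 = 414 → clamp → 255
= RGB(38, 255, 255)


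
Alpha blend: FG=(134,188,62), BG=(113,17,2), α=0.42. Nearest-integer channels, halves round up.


C = α×F + (1-α)×B, with 1-α = 0.58
R: 0.42×134 + 0.58×113 = 56.28 + 65.54 = 121.82 → 122
G: 0.42×188 + 0.58×17 = 78.96 + 9.86 = 88.82 → 89
B: 0.42×62 + 0.58×2 = 26.04 + 1.16 = 27.20 → 27
= RGB(122, 89, 27)


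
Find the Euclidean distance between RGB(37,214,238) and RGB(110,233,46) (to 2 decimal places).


d = √[(R₁-R₂)² + (G₁-G₂)² + (B₁-B₂)²]
d = √[(37-110)² + (214-233)² + (238-46)²]
d = √[5329 + 361 + 36864]
d = √42554
d ≈ 206.29


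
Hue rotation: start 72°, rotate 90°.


New hue = (H + rotation) mod 360
New hue = (72 + 90) mod 360
= 162 mod 360
= 162°


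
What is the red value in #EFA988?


Color: #EFA988
R = EF = 239
G = A9 = 169
B = 88 = 136
Red = 239


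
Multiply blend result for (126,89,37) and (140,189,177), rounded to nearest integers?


Multiply: C = A×B/255, rounded to nearest integer
R: 126×140/255 = 17640/255 ≈ 69.176 → 69
G: 89×189/255 = 16821/255 ≈ 65.965 → 66
B: 37×177/255 = 6549/255 ≈ 25.682 → 26
= RGB(69, 66, 26)


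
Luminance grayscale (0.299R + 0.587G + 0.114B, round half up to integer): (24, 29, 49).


Gray = 0.299×R + 0.587×G + 0.114×B
Gray = 0.299×24 + 0.587×29 + 0.114×49
Gray = 7.176 + 17.023 + 5.586
Gray = 29.785 → round half up → 30
Gray = 30


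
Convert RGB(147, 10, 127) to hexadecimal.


R = 147 → 93 (hex)
G = 10 → 0A (hex)
B = 127 → 7F (hex)
Hex = #930A7F


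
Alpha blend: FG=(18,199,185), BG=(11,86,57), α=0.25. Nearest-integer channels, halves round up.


C = α×F + (1-α)×B, with 1-α = 0.75
R: 0.25×18 + 0.75×11 = 4.50 + 8.25 = 12.75 → 13
G: 0.25×199 + 0.75×86 = 49.75 + 64.50 = 114.25 → 114
B: 0.25×185 + 0.75×57 = 46.25 + 42.75 = 89.00 → 89
= RGB(13, 114, 89)


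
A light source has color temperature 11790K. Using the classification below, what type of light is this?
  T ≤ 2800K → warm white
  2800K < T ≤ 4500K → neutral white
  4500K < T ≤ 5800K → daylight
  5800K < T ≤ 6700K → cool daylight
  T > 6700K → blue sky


Temperature: 11790K
11790K > 6700K → blue sky
Classification: blue sky


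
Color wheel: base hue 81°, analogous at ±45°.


Base hue: 81°
Left analog: (81 - 45) mod 360 = 36°
Right analog: (81 + 45) mod 360 = 126°
Analogous hues = 36° and 126°


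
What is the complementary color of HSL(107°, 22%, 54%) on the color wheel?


Complement = opposite side of color wheel = hue + 180°
H' = (107 + 180) mod 360 = 287°
S and L unchanged.
= HSL(287°, 22%, 54%)


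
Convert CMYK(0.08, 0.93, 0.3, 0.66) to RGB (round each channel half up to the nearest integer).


R = 255 × (1-C) × (1-K) = 255 × 0.92 × 0.34 = 79.764 → 80
G = 255 × (1-M) × (1-K) = 255 × 0.07 × 0.34 = 6.069 → 6
B = 255 × (1-Y) × (1-K) = 255 × 0.70 × 0.34 = 60.69 → 61
= RGB(80, 6, 61)


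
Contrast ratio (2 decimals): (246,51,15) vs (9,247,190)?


Linearize each sRGB channel c=v/255: c/12.92 if c ≤ 0.04045 else ((c+0.055)/1.055)^2.4
L = 0.2126×R_lin + 0.7152×G_lin + 0.0722×B_lin
Color 1 (246,51,15):
  R=246: 246/255≈0.9647 > 0.04045 → ((0.9647+0.055)/1.055)^2.4 ≈ 0.92158
  G=51: 51/255≈0.2000 > 0.04045 → ((0.2000+0.055)/1.055)^2.4 ≈ 0.03310
  B=15: 15/255≈0.0588 > 0.04045 → ((0.0588+0.055)/1.055)^2.4 ≈ 0.00478
  L1 = 0.2126×0.92158 + 0.7152×0.03310 + 0.0722×0.00478 ≈ 0.21995
Color 2 (9,247,190):
  R=9: 9/255≈0.0353 ≤ 0.04045 → 0.0353/12.92 ≈ 0.00273
  G=247: 247/255≈0.9686 > 0.04045 → ((0.9686+0.055)/1.055)^2.4 ≈ 0.93011
  B=190: 190/255≈0.7451 > 0.04045 → ((0.7451+0.055)/1.055)^2.4 ≈ 0.51492
  L2 = 0.2126×0.00273 + 0.7152×0.93011 + 0.0722×0.51492 ≈ 0.70297
Lighter = 0.70297, Darker = 0.21995
Ratio = (L_lighter + 0.05) / (L_darker + 0.05)
Ratio = (0.70297 + 0.05) / (0.21995 + 0.05) = 0.75297 / 0.26995 ≈ 2.7893
Ratio ≈ 2.79:1


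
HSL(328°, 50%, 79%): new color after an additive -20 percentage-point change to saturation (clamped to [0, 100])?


Original S = 50%
Adjustment = -20 percentage points
New S = 50 + (-20) = 30
Clamp to [0, 100] → 30
= HSL(328°, 30%, 79%)


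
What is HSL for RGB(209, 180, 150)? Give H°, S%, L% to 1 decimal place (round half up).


Normalize: R'=209/255≈0.8196, G'=180/255≈0.7059, B'=150/255≈0.5882
Max=209/255, Min=150/255, Δ=Max-Min=59/255
L = (Max+Min)/2 = (209+150)/510 = 359/510 = 0.70392… → L = 70.4%
L > 0.5 → S = Δ/(2-Max-Min) = 59/(510-209-150) = 59/151 = 0.39072… → S = 39.1%
(the 1/255 factors cancel in S and H, so raw channel differences can be used)
Max is R' → H = 60 × (((G-B)/Δ) mod 6) = 60 × (((180-150)/59) mod 6)
  30/59 = 0.5084…
  H = 60 × 0.5084… = 30.508…° → H = 30.5°
= HSL(30.5°, 39.1%, 70.4%)


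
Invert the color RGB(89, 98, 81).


Invert: (255-R, 255-G, 255-B)
R: 255-89 = 166
G: 255-98 = 157
B: 255-81 = 174
= RGB(166, 157, 174)


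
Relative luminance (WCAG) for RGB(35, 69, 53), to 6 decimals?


Linearize each channel (sRGB transfer function): c = v/255; c_lin = c/12.92 if c ≤ 0.04045, else ((c+0.055)/1.055)^2.4
  R: 35/255 ≈ 0.137255 > 0.04045 → ((0.137255+0.055)/1.055)^2.4 ≈ 0.016807
  G: 69/255 ≈ 0.270588 > 0.04045 → ((0.270588+0.055)/1.055)^2.4 ≈ 0.059511
  B: 53/255 ≈ 0.207843 > 0.04045 → ((0.207843+0.055)/1.055)^2.4 ≈ 0.035601
R_lin = 0.016807, G_lin = 0.059511, B_lin = 0.035601
L = 0.2126×R + 0.7152×G + 0.0722×B
L = 0.2126×0.016807 + 0.7152×0.059511 + 0.0722×0.035601
L ≈ 0.048706


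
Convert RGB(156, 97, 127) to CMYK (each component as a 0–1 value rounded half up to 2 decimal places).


R'=156/255≈0.6118, G'=97/255≈0.3804, B'=127/255≈0.4980
K = 1 - max(R',G',B') = 1 - 156/255 = 99/255 = 0.38823… → 0.39
(1-R'-K)/(1-K) simplifies to (max-R)/max with max = 156:
C = (156-156)/156 = 0/156 = 0 → 0.00
M = (156-97)/156 = 59/156 = 0.37820… → 0.38
Y = (156-127)/156 = 29/156 = 0.18589… → 0.19
= CMYK(0.00, 0.38, 0.19, 0.39)


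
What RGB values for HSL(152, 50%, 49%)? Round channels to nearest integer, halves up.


H=152°, S=0.50, L=0.49
C = (1-|2L-1|)×S = (1-|-0.02|)×0.50 = 0.49
H' = H/60 = 152/60 ≈ 2.5333; X = C×(1-|H' mod 2 - 1|) ≈ 0.2613
m = L - C/2 = 0.49 - 0.245 = 0.245
Sector ⌊H'⌋ = 2 → (R',G',B') = (0.0, 0.49, ≈0.2613)
RGB = ((R'+m)×255, (G'+m)×255, (B'+m)×255) = (62.475, 187.425, 129.115)
Round half up → RGB(62, 187, 129)


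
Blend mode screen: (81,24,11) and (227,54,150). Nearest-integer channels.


Screen: C = 255 - (255-A)×(255-B)/255, rounded to nearest integer
R: 255 - (255-81)×(255-227)/255 = 255 - 4872/255 ≈ 255 - 19.106 = 235.894 → 236
G: 255 - (255-24)×(255-54)/255 = 255 - 46431/255 ≈ 255 - 182.082 = 72.918 → 73
B: 255 - (255-11)×(255-150)/255 = 255 - 25620/255 ≈ 255 - 100.471 = 154.529 → 155
= RGB(236, 73, 155)


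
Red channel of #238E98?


Color: #238E98
R = 23 = 35
G = 8E = 142
B = 98 = 152
Red = 35


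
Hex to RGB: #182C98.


18 → 24 (R)
2C → 44 (G)
98 → 152 (B)
= RGB(24, 44, 152)


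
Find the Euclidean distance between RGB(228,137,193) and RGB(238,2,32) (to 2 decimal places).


d = √[(R₁-R₂)² + (G₁-G₂)² + (B₁-B₂)²]
d = √[(228-238)² + (137-2)² + (193-32)²]
d = √[100 + 18225 + 25921]
d = √44246
d ≈ 210.35


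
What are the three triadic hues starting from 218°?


Triadic: equally spaced at 120° intervals
H1 = 218°
H2 = (218 + 120) mod 360 = 338°
H3 = (218 + 240) mod 360 = 98°
Triadic = 218°, 338°, 98°


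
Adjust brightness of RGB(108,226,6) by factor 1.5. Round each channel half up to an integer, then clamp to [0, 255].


Multiply each channel by 1.5, round half up, clamp to [0, 255]
R: 108×1.5 = 162
G: 226×1.5 = 339 → clamp → 255
B: 6×1.5 = 9
= RGB(162, 255, 9)


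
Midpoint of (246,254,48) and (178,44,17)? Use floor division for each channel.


Midpoint: each channel = ⌊(C₁+C₂)/2⌋
R: ⌊(246+178)/2⌋ = 212
G: ⌊(254+44)/2⌋ = 149
B: ⌊(48+17)/2⌋ = 32
= RGB(212, 149, 32)


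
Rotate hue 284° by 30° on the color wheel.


New hue = (H + rotation) mod 360
New hue = (284 + 30) mod 360
= 314 mod 360
= 314°


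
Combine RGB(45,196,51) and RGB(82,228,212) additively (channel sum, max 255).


Additive: each channel = min(255, C₁+C₂)
R: 45+82 = 127 → 127
G: 196+228 = 424 → 255
B: 51+212 = 263 → 255
= RGB(127, 255, 255)


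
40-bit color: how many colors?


Colors = 2^bits = 2^40
= 1,099,511,627,776 colors


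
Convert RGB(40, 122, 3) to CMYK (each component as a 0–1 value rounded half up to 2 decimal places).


R'=40/255≈0.1569, G'=122/255≈0.4784, B'=3/255≈0.0118
K = 1 - max(R',G',B') = 1 - 122/255 = 133/255 = 0.52156… → 0.52
(1-R'-K)/(1-K) simplifies to (max-R)/max with max = 122:
C = (122-40)/122 = 82/122 = 0.67213… → 0.67
M = (122-122)/122 = 0/122 = 0 → 0.00
Y = (122-3)/122 = 119/122 = 0.97540… → 0.98
= CMYK(0.67, 0.00, 0.98, 0.52)


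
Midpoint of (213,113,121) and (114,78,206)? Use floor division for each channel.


Midpoint: each channel = ⌊(C₁+C₂)/2⌋
R: ⌊(213+114)/2⌋ = 163
G: ⌊(113+78)/2⌋ = 95
B: ⌊(121+206)/2⌋ = 163
= RGB(163, 95, 163)


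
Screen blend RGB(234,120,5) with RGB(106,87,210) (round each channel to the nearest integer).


Screen: C = 255 - (255-A)×(255-B)/255, rounded to nearest integer
R: 255 - (255-234)×(255-106)/255 = 255 - 3129/255 ≈ 255 - 12.271 = 242.729 → 243
G: 255 - (255-120)×(255-87)/255 = 255 - 22680/255 ≈ 255 - 88.941 = 166.059 → 166
B: 255 - (255-5)×(255-210)/255 = 255 - 11250/255 ≈ 255 - 44.118 = 210.882 → 211
= RGB(243, 166, 211)


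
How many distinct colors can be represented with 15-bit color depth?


Colors = 2^bits = 2^15
= 32,768 colors


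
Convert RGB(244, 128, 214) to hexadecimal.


R = 244 → F4 (hex)
G = 128 → 80 (hex)
B = 214 → D6 (hex)
Hex = #F480D6


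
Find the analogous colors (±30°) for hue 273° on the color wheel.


Base hue: 273°
Left analog: (273 - 30) mod 360 = 243°
Right analog: (273 + 30) mod 360 = 303°
Analogous hues = 243° and 303°


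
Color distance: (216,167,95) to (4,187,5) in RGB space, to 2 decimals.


d = √[(R₁-R₂)² + (G₁-G₂)² + (B₁-B₂)²]
d = √[(216-4)² + (167-187)² + (95-5)²]
d = √[44944 + 400 + 8100]
d = √53444
d ≈ 231.18


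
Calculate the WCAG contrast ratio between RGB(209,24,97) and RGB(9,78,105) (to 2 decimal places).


Linearize each sRGB channel c=v/255: c/12.92 if c ≤ 0.04045 else ((c+0.055)/1.055)^2.4
L = 0.2126×R_lin + 0.7152×G_lin + 0.0722×B_lin
Color 1 (209,24,97):
  R=209: 209/255≈0.8196 > 0.04045 → ((0.8196+0.055)/1.055)^2.4 ≈ 0.63760
  G=24: 24/255≈0.0941 > 0.04045 → ((0.0941+0.055)/1.055)^2.4 ≈ 0.00913
  B=97: 97/255≈0.3804 > 0.04045 → ((0.3804+0.055)/1.055)^2.4 ≈ 0.11954
  L1 = 0.2126×0.63760 + 0.7152×0.00913 + 0.0722×0.11954 ≈ 0.15072
Color 2 (9,78,105):
  R=9: 9/255≈0.0353 ≤ 0.04045 → 0.0353/12.92 ≈ 0.00273
  G=78: 78/255≈0.3059 > 0.04045 → ((0.3059+0.055)/1.055)^2.4 ≈ 0.07619
  B=105: 105/255≈0.4118 > 0.04045 → ((0.4118+0.055)/1.055)^2.4 ≈ 0.14126
  L2 = 0.2126×0.00273 + 0.7152×0.07619 + 0.0722×0.14126 ≈ 0.06527
Lighter = 0.15072, Darker = 0.06527
Ratio = (L_lighter + 0.05) / (L_darker + 0.05)
Ratio = (0.15072 + 0.05) / (0.06527 + 0.05) = 0.20072 / 0.11527 ≈ 1.7413
Ratio ≈ 1.74:1


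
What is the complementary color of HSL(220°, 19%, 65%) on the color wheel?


Complement = opposite side of color wheel = hue + 180°
H' = (220 + 180) mod 360 = 40°
S and L unchanged.
= HSL(40°, 19%, 65%)


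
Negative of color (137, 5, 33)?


Invert: (255-R, 255-G, 255-B)
R: 255-137 = 118
G: 255-5 = 250
B: 255-33 = 222
= RGB(118, 250, 222)


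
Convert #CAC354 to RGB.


CA → 202 (R)
C3 → 195 (G)
54 → 84 (B)
= RGB(202, 195, 84)


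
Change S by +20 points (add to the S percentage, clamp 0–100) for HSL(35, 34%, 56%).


Original S = 34%
Adjustment = +20 percentage points
New S = 34 + (20) = 54
Clamp to [0, 100] → 54
= HSL(35°, 54%, 56%)


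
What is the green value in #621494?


Color: #621494
R = 62 = 98
G = 14 = 20
B = 94 = 148
Green = 20


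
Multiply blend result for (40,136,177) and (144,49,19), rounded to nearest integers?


Multiply: C = A×B/255, rounded to nearest integer
R: 40×144/255 = 5760/255 ≈ 22.588 → 23
G: 136×49/255 = 6664/255 ≈ 26.133 → 26
B: 177×19/255 = 3363/255 ≈ 13.188 → 13
= RGB(23, 26, 13)


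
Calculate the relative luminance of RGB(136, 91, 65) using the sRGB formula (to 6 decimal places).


Linearize each channel (sRGB transfer function): c = v/255; c_lin = c/12.92 if c ≤ 0.04045, else ((c+0.055)/1.055)^2.4
  R: 136/255 ≈ 0.533333 > 0.04045 → ((0.533333+0.055)/1.055)^2.4 ≈ 0.246201
  G: 91/255 ≈ 0.356863 > 0.04045 → ((0.356863+0.055)/1.055)^2.4 ≈ 0.104616
  B: 65/255 ≈ 0.254902 > 0.04045 → ((0.254902+0.055)/1.055)^2.4 ≈ 0.052861
R_lin = 0.246201, G_lin = 0.104616, B_lin = 0.052861
L = 0.2126×R + 0.7152×G + 0.0722×B
L = 0.2126×0.246201 + 0.7152×0.104616 + 0.0722×0.052861
L ≈ 0.130981


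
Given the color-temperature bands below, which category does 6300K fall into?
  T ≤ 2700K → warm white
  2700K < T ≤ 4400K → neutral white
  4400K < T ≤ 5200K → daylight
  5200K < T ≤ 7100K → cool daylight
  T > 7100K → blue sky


Temperature: 6300K
5200K < 6300K ≤ 7100K → cool daylight
Classification: cool daylight


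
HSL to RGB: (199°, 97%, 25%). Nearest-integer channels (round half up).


H=199°, S=0.97, L=0.25
C = (1-|2L-1|)×S = (1-|-0.50|)×0.97 = 0.485
H' = H/60 = 199/60 ≈ 3.3167; X = C×(1-|H' mod 2 - 1|) ≈ 0.3314
m = L - C/2 = 0.25 - 0.2425 = 0.0075
Sector ⌊H'⌋ = 3 → (R',G',B') = (0.0, ≈0.3314, 0.485)
RGB = ((R'+m)×255, (G'+m)×255, (B'+m)×255) = (1.9125, 86.42375, 125.5875)
Round half up → RGB(2, 86, 126)


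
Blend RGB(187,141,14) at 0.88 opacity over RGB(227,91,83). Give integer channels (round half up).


C = α×F + (1-α)×B, with 1-α = 0.12
R: 0.88×187 + 0.12×227 = 164.56 + 27.24 = 191.80 → 192
G: 0.88×141 + 0.12×91 = 124.08 + 10.92 = 135.00 → 135
B: 0.88×14 + 0.12×83 = 12.32 + 9.96 = 22.28 → 22
= RGB(192, 135, 22)


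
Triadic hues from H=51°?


Triadic: equally spaced at 120° intervals
H1 = 51°
H2 = (51 + 120) mod 360 = 171°
H3 = (51 + 240) mod 360 = 291°
Triadic = 51°, 171°, 291°


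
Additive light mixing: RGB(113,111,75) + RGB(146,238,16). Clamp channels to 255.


Additive: each channel = min(255, C₁+C₂)
R: 113+146 = 259 → 255
G: 111+238 = 349 → 255
B: 75+16 = 91 → 91
= RGB(255, 255, 91)


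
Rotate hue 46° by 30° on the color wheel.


New hue = (H + rotation) mod 360
New hue = (46 + 30) mod 360
= 76 mod 360
= 76°


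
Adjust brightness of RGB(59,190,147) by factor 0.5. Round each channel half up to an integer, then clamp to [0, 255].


Multiply each channel by 0.5, round half up, clamp to [0, 255]
R: 59×0.5 = 29.5 → round → 30
G: 190×0.5 = 95
B: 147×0.5 = 73.5 → round → 74
= RGB(30, 95, 74)


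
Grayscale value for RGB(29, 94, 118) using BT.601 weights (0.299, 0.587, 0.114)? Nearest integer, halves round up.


Gray = 0.299×R + 0.587×G + 0.114×B
Gray = 0.299×29 + 0.587×94 + 0.114×118
Gray = 8.671 + 55.178 + 13.452
Gray = 77.301 → round half up → 77
Gray = 77


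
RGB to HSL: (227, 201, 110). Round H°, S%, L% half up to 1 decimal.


Normalize: R'=227/255≈0.8902, G'=201/255≈0.7882, B'=110/255≈0.4314
Max=227/255, Min=110/255, Δ=Max-Min=117/255
L = (Max+Min)/2 = (227+110)/510 = 337/510 = 0.66078… → L = 66.1%
L > 0.5 → S = Δ/(2-Max-Min) = 117/(510-227-110) = 117/173 = 0.67630… → S = 67.6%
(the 1/255 factors cancel in S and H, so raw channel differences can be used)
Max is R' → H = 60 × (((G-B)/Δ) mod 6) = 60 × (((201-110)/117) mod 6)
  91/117 = 0.7777…
  H = 60 × 0.7777… = 46.666…° → H = 46.7°
= HSL(46.7°, 67.6%, 66.1%)


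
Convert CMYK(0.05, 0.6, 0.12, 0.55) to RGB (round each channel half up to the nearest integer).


R = 255 × (1-C) × (1-K) = 255 × 0.95 × 0.45 = 109.0125 → 109
G = 255 × (1-M) × (1-K) = 255 × 0.40 × 0.45 = 45.9 → 46
B = 255 × (1-Y) × (1-K) = 255 × 0.88 × 0.45 = 100.98 → 101
= RGB(109, 46, 101)


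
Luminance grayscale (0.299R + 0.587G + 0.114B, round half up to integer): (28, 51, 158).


Gray = 0.299×R + 0.587×G + 0.114×B
Gray = 0.299×28 + 0.587×51 + 0.114×158
Gray = 8.372 + 29.937 + 18.012
Gray = 56.321 → round half up → 56
Gray = 56


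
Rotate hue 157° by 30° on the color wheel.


New hue = (H + rotation) mod 360
New hue = (157 + 30) mod 360
= 187 mod 360
= 187°


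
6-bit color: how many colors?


Colors = 2^bits = 2^6
= 64 colors


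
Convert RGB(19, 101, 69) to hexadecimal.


R = 19 → 13 (hex)
G = 101 → 65 (hex)
B = 69 → 45 (hex)
Hex = #136545


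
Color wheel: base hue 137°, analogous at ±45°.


Base hue: 137°
Left analog: (137 - 45) mod 360 = 92°
Right analog: (137 + 45) mod 360 = 182°
Analogous hues = 92° and 182°


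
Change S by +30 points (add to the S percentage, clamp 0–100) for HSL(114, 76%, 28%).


Original S = 76%
Adjustment = +30 percentage points
New S = 76 + (30) = 106
Clamp to [0, 100] → 100
= HSL(114°, 100%, 28%)
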